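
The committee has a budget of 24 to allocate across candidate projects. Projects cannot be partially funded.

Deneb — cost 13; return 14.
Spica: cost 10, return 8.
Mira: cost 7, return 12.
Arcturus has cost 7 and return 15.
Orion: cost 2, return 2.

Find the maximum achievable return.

Treat it as a binary knapsack problem.
Allowing fractional choices, the relaxed optimum would be about 37.8, but projects are indivisible.
Spica + Mira + Arcturus: cost 10 + 7 + 7 = 24 ≤ 24, return 8 + 12 + 15 = 35.
Mira + Arcturus + Orion: cost 7 + 7 + 2 = 16 ≤ 24, return 12 + 15 + 2 = 29.
Deneb + Arcturus + Orion: cost 13 + 7 + 2 = 22 ≤ 24, return 14 + 15 + 2 = 31.
Best is Spica, Mira, and Arcturus with total return 35.

35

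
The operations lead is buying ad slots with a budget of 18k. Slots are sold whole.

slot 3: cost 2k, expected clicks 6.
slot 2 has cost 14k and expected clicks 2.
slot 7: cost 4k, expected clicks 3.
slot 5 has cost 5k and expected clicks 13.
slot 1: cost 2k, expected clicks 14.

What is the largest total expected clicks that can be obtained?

Allowing fractional choices, the relaxed optimum would be about 36.7, but ad slots are indivisible.
slot 7 + slot 5 + slot 1: cost 4 + 5 + 2 = 11 ≤ 18, expected clicks 3 + 13 + 14 = 30.
slot 3 + slot 5 + slot 1: cost 2 + 5 + 2 = 9 ≤ 18, expected clicks 6 + 13 + 14 = 33.
slot 3 + slot 7 + slot 5 + slot 1: cost 2 + 4 + 5 + 2 = 13 ≤ 18, expected clicks 6 + 3 + 13 + 14 = 36.
Best is slot 3, slot 7, slot 5, and slot 1 with total expected clicks 36.

36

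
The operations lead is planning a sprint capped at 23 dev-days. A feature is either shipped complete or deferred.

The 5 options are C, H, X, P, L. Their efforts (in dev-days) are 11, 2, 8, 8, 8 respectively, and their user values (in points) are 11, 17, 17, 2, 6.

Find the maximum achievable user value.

45

Take C, H, and X: effort 11 + 2 + 8 = 21 ≤ 23, user value 11 + 17 + 17 = 45.
No other feasible combination does better.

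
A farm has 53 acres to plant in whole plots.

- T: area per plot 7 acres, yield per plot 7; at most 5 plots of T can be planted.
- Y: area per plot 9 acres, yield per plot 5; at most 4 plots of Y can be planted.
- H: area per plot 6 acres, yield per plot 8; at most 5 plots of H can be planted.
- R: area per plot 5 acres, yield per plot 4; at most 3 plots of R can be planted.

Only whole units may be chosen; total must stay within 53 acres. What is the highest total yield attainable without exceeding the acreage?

This is a bounded integer knapsack.
H has the best ratio (8/6); taking only H gives at most 5×8 = 40 (stopped by the supply cap of 5).
Mixing does better — 3×T and 5×H: area 51 ≤ 53, yield 3·7 + 5·8 = 61.

61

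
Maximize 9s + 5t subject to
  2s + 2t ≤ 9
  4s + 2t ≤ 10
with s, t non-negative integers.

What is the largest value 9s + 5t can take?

(s,t)=(1,3): 2·1+2·3=8≤9, 4·1+2·3=10≤10, objective 24.
(s,t)=(0,4): 2·0+2·4=8≤9, 4·0+2·4=8≤10, objective 20.
No feasible integer point exceeds 24.

24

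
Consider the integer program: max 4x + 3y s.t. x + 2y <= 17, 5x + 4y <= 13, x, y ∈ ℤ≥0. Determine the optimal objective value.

Relaxing integrality, the LP optimum is 10.40 at (x,y) = (2.6, 0), which is not an integer point.
(x,y)=(1,2): 1·1+2·2=5≤17, 5·1+4·2=13≤13, objective 10.
(x,y)=(0,3): 1·0+2·3=6≤17, 5·0+4·3=12≤13, objective 9.
(x,y)=(2,0): 1·2+2·0=2≤17, 5·2+4·0=10≤13, objective 8.
(x,y)=(1,1): 1·1+2·1=3≤17, 5·1+4·1=9≤13, objective 7.
Maximum is 10 at (x,y)=(1,2).

10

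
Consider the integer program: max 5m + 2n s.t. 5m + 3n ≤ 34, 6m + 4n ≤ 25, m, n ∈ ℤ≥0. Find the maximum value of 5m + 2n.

(m,n)=(4,0) is feasible, giving 20.
(m,n)=(3,1) is feasible, giving 17.
(m,n)=(3,0) is feasible, giving 15.
The best lattice point is (4,0), giving 20.

20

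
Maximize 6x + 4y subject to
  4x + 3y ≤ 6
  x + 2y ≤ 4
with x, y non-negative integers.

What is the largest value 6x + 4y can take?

(x,y)=(0,2) is feasible, giving 8.
(x,y)=(1,0) is feasible, giving 6.
(x,y)=(0,1) is feasible, giving 4.
No feasible integer point exceeds 8.

8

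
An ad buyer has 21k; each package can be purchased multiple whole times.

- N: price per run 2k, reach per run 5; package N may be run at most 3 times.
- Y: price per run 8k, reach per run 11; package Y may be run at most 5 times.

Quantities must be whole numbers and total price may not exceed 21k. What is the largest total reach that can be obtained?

Take 2×N and 2×Y: price 20 ≤ 21, reach 2·5 + 2·11 = 32.
No other integer combination yields more.

32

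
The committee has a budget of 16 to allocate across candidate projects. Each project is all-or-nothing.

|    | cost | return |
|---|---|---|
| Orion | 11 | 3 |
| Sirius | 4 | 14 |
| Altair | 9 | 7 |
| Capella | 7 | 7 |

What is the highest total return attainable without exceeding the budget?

Treat it as a binary knapsack problem.
Sirius + Altair: cost 4 + 9 = 13 ≤ 16, return 14 + 7 = 21.
Sirius + Capella: cost 4 + 7 = 11 ≤ 16, return 14 + 7 = 21.
The maximum return is 21; one optimal choice is Sirius and Capella.

21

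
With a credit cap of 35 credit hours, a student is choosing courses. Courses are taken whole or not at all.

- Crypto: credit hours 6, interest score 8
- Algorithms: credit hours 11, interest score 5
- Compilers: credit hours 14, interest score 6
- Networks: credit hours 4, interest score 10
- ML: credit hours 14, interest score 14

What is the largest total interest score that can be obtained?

37

Compilers + Networks + ML: credit hours 14 + 4 + 14 = 32 ≤ 35, interest score 6 + 10 + 14 = 30.
Crypto + Networks + ML: credit hours 6 + 4 + 14 = 24 ≤ 35, interest score 8 + 10 + 14 = 32.
Crypto + Algorithms + Networks + ML: credit hours 6 + 11 + 4 + 14 = 35 ≤ 35, interest score 8 + 5 + 10 + 14 = 37.
Best is Crypto, Algorithms, Networks, and ML with total interest score 37.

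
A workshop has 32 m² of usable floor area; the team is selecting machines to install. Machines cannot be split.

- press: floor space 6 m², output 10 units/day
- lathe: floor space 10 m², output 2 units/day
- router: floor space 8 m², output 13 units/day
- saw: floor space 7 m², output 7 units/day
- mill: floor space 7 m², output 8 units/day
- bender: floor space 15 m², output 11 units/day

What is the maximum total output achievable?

Allowing fractional choices, the relaxed optimum would be about 40.9, but machines are indivisible.
press + router + bender: floor space 6 + 8 + 15 = 29 ≤ 32, output 10 + 13 + 11 = 34.
press + lathe + router + mill: floor space 6 + 10 + 8 + 7 = 31 ≤ 32, output 10 + 2 + 13 + 8 = 33.
press + router + saw + mill: floor space 6 + 8 + 7 + 7 = 28 ≤ 32, output 10 + 13 + 7 + 8 = 38.
Best is press, router, saw, and mill with total output 38.

38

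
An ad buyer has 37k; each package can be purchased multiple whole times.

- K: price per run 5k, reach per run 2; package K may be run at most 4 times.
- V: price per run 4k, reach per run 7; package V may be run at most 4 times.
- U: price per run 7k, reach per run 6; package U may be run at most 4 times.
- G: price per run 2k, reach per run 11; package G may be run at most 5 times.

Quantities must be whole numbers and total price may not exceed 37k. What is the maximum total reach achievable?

89

G has the best ratio (11/2); taking only G gives at most 5×11 = 55 (stopped by the supply cap of 5).
Mixing does better — 4×V, 1×U, and 5×G: price 33 ≤ 37, reach 4·7 + 1·6 + 5·11 = 89.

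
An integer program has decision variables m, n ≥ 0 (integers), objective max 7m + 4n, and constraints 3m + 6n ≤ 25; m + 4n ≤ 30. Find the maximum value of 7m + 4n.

The continuous relaxation peaks at (8.33, 0) with value 58.33; rounding to a feasible lattice point costs some objective.
(m,n)=(8,0): 3·8+6·0=24≤25, 1·8+4·0=8≤30, objective 56.
(m,n)=(7,0): 3·7+6·0=21≤25, 1·7+4·0=7≤30, objective 49.
Maximum is 56 at (m,n)=(8,0).

56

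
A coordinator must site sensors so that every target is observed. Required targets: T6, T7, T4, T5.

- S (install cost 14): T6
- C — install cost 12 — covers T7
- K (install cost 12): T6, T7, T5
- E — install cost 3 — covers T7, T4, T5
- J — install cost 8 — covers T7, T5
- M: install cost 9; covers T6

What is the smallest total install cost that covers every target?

Choose E and M: together they cover T6, T7, T4, T5 — every target.
Total install cost: 3 + 9 = 12.
No cover costs less than 12.

12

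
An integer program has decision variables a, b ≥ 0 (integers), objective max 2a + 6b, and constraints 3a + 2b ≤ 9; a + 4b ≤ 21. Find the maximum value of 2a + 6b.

24

The continuous relaxation peaks at (0, 4.5) with value 27.00; rounding to a feasible lattice point costs some objective.
(a,b)=(0,4) is feasible, giving 24.
(a,b)=(1,3) is feasible, giving 20.
Maximum is 24 at (a,b)=(0,4).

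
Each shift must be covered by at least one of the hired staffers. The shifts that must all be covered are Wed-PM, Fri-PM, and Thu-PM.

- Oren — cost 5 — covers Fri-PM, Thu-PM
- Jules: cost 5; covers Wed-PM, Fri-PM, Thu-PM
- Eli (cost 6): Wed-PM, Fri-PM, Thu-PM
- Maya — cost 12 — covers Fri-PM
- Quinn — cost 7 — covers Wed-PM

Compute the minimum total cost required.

5

Jules alone covers Wed-PM, Fri-PM, Thu-PM — every shift.
Total cost: 5.
No cover costs less than 5.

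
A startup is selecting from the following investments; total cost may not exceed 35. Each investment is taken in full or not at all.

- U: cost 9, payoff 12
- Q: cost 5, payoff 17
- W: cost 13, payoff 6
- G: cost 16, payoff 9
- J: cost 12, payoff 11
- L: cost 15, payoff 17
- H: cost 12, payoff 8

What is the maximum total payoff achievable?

46

Take U, Q, and L: cost 9 + 5 + 15 = 29 ≤ 35, payoff 12 + 17 + 17 = 46.
No other feasible combination does better.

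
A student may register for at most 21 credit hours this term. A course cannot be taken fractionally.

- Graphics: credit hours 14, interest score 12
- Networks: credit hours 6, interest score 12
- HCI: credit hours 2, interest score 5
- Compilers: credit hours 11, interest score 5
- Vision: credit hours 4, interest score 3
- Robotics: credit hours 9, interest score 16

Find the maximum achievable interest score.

This is an integer program with binary decision variables.
Allowing fractional choices, the relaxed optimum would be about 36.4, but courses are indivisible.
Networks + HCI + Robotics: credit hours 6 + 2 + 9 = 17 ≤ 21, interest score 12 + 5 + 16 = 33.
Networks + HCI + Vision + Robotics: credit hours 6 + 2 + 4 + 9 = 21 ≤ 21, interest score 12 + 5 + 3 + 16 = 36.
Best is Networks, HCI, Vision, and Robotics with total interest score 36.

36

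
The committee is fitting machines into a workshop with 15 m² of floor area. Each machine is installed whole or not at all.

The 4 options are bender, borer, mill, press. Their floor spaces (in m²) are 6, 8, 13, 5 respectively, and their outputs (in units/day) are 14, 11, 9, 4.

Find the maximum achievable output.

borer + press: floor space 8 + 5 = 13 ≤ 15, output 11 + 4 = 15.
bender + press: floor space 6 + 5 = 11 ≤ 15, output 14 + 4 = 18.
bender + borer: floor space 6 + 8 = 14 ≤ 15, output 14 + 11 = 25.
Best is bender and borer with total output 25.

25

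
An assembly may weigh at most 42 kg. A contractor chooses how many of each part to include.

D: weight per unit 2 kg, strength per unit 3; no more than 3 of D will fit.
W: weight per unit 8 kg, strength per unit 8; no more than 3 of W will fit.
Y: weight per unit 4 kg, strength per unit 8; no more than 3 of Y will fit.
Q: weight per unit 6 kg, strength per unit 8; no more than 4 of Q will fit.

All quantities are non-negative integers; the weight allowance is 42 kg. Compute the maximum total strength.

3×D, 3×Y, and 4×Q: weight 42 ≤ 42, strength 3·3 + 3·8 + 4·8 = 65.
2×D, 3×Y, and 4×Q: weight 40 ≤ 42, strength 2·3 + 3·8 + 4·8 = 62.
Best is 65.

65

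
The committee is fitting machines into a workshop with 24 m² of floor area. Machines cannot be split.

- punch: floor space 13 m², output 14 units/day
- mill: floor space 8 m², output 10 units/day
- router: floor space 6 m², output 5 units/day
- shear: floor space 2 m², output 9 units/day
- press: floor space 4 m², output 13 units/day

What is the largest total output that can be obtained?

37

This is an integer program with binary decision variables.
punch + shear + press: floor space 13 + 2 + 4 = 19 ≤ 24, output 14 + 9 + 13 = 36.
punch + mill + shear: floor space 13 + 8 + 2 = 23 ≤ 24, output 14 + 10 + 9 = 33.
mill + router + shear + press: floor space 8 + 6 + 2 + 4 = 20 ≤ 24, output 10 + 5 + 9 + 13 = 37.
Best is mill, router, shear, and press with total output 37.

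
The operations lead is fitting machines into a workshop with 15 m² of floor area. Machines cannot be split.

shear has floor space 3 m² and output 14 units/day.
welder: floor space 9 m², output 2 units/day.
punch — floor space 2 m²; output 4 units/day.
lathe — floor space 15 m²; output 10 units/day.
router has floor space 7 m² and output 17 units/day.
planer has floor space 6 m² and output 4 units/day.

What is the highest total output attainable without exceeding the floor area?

Take shear, punch, and router: floor space 3 + 2 + 7 = 12 ≤ 15, output 14 + 4 + 17 = 35.
No other feasible combination does better.

35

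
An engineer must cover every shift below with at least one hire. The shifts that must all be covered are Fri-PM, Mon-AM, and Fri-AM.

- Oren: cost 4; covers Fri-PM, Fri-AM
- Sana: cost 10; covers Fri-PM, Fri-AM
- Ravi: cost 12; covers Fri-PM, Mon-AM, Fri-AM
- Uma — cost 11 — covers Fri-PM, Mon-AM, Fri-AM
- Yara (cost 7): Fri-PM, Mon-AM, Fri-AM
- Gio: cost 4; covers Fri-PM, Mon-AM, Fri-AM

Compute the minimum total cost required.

Gio alone covers Fri-PM, Mon-AM, Fri-AM — every shift.
Total cost: 4.
No cover costs less than 4.

4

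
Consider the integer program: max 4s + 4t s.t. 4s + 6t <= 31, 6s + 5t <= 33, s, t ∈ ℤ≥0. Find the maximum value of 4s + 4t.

The continuous relaxation peaks at (2.69, 3.38) with value 24.25; rounding to a feasible lattice point costs some objective.
(s,t)=(3,3): 4·3+6·3=30≤31, 6·3+5·3=33≤33, objective 24.
(s,t)=(1,4): 4·1+6·4=28≤31, 6·1+5·4=26≤33, objective 20.
(s,t)=(2,3): 4·2+6·3=26≤31, 6·2+5·3=27≤33, objective 20.
The best lattice point is (3,3), giving 24.

24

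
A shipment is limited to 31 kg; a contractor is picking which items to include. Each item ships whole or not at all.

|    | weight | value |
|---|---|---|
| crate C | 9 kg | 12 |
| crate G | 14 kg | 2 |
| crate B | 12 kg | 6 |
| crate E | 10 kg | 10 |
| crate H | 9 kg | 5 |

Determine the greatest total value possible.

28

crate C + crate E + crate H: weight 9 + 10 + 9 = 28 ≤ 31, value 12 + 10 + 5 = 27.
crate C + crate B + crate E: weight 9 + 12 + 10 = 31 ≤ 31, value 12 + 6 + 10 = 28.
Best is crate C, crate B, and crate E with total value 28.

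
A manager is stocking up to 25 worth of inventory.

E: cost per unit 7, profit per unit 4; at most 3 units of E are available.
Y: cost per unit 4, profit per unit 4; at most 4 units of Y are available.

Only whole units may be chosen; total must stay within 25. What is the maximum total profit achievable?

1×E and 4×Y: cost 23 ≤ 25, profit 1·4 + 4·4 = 20.
4×Y: cost 16 ≤ 25, profit 4·4 = 16.
Best is 20.

20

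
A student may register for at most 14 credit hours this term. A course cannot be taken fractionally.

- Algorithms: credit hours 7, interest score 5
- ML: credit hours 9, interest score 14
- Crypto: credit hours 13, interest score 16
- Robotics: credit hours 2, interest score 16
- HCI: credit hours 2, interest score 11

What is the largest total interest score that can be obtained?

41

Treat it as a binary knapsack problem.
Take ML, Robotics, and HCI: credit hours 9 + 2 + 2 = 13 ≤ 14, interest score 14 + 16 + 11 = 41.
No other feasible combination does better.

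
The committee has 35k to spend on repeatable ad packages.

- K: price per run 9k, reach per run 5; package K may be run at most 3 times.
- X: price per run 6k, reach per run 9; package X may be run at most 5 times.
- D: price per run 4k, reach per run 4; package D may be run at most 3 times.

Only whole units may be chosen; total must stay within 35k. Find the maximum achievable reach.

X has the best ratio (9/6); taking only X gives at most 5×9 = 45 (stopped by the price limit).
Mixing does better — 5×X and 1×D: price 34 ≤ 35, reach 5·9 + 1·4 = 49.

49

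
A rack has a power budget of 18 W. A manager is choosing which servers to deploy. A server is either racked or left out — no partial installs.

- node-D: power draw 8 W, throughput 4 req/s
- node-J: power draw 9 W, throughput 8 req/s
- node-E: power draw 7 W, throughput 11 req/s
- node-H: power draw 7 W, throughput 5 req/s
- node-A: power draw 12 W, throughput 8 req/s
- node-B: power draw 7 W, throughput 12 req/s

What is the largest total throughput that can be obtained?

node-E + node-B: power draw 7 + 7 = 14 ≤ 18, throughput 11 + 12 = 23.
node-J + node-E: power draw 9 + 7 = 16 ≤ 18, throughput 8 + 11 = 19.
node-J + node-B: power draw 9 + 7 = 16 ≤ 18, throughput 8 + 12 = 20.
Best is node-E and node-B with total throughput 23.

23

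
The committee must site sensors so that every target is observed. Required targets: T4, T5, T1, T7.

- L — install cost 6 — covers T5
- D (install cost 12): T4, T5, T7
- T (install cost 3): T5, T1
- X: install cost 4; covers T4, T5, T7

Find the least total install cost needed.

Choose T and X: together they cover T4, T5, T1, T7 — every target.
Total install cost: 3 + 4 = 7.

7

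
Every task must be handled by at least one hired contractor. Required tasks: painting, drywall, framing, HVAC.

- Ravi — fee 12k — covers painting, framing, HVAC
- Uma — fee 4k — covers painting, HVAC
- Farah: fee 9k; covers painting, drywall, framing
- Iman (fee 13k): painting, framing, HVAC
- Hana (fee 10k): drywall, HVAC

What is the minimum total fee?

13

Choose Uma and Farah: together they cover painting, drywall, framing, HVAC — every task.
Total fee: 4 + 9 = 13.
No cover costs less than 13.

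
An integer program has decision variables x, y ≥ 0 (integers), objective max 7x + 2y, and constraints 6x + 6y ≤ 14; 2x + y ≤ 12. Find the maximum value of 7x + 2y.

(x,y)=(2,0): 6·2+6·0=12≤14, 2·2+1·0=4≤12, objective 14.
(x,y)=(1,1): 6·1+6·1=12≤14, 2·1+1·1=3≤12, objective 9.
(x,y)=(1,0): 6·1+6·0=6≤14, 2·1+1·0=2≤12, objective 7.
No feasible integer point exceeds 14.

14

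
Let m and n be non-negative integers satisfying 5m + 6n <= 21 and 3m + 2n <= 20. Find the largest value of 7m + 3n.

Relaxing integrality, the LP optimum is 29.40 at (m,n) = (4.2, 0), which is not an integer point.
(m,n)=(4,0): 5·4+6·0=20≤21, 3·4+2·0=12≤20, objective 28.
(m,n)=(3,1): 5·3+6·1=21≤21, 3·3+2·1=11≤20, objective 24.
(m,n)=(3,0): 5·3+6·0=15≤21, 3·3+2·0=9≤20, objective 21.
No feasible integer point exceeds 28.

28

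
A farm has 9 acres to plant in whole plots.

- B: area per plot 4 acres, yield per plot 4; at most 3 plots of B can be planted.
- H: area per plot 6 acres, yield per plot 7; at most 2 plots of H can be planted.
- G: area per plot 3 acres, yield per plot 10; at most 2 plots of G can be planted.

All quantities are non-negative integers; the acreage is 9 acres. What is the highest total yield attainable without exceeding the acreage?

This is a bounded integer knapsack.
1×H and 1×G: area 9 ≤ 9, yield 1·7 + 1·10 = 17.
2×G: area 6 ≤ 9, yield 2·10 = 20.
Best is 20.

20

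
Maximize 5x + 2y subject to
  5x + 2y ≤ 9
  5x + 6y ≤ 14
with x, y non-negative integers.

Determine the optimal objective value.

(x,y)=(1,1): 5·1+2·1=7≤9, 5·1+6·1=11≤14, objective 7.
(x,y)=(1,0): 5·1+2·0=5≤9, 5·1+6·0=5≤14, objective 5.
(x,y)=(0,2): 5·0+2·2=4≤9, 5·0+6·2=12≤14, objective 4.
(x,y)=(0,1): 5·0+2·1=2≤9, 5·0+6·1=6≤14, objective 2.
No feasible integer point exceeds 7.

7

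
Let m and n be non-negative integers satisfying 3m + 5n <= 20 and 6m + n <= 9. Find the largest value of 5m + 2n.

Relaxing integrality, the LP optimum is 11.52 at (m,n) = (0.926, 3.44), which is not an integer point.
(m,n)=(1,3): 3·1+5·3=18≤20, 6·1+1·3=9≤9, objective 11.
(m,n)=(1,2): 3·1+5·2=13≤20, 6·1+1·2=8≤9, objective 9.
(m,n)=(0,4): 3·0+5·4=20≤20, 6·0+1·4=4≤9, objective 8.
(m,n)=(0,3): 3·0+5·3=15≤20, 6·0+1·3=3≤9, objective 6.
No feasible integer point exceeds 11.

11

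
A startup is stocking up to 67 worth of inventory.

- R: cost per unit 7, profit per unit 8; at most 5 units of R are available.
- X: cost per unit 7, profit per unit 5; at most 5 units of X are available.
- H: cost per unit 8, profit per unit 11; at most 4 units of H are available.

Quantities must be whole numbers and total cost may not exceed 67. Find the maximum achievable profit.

84

H has the best ratio (11/8); taking only H gives at most 4×11 = 44 (stopped by the supply cap of 4).
Mixing does better — 5×R and 4×H: cost 67 ≤ 67, profit 5·8 + 4·11 = 84.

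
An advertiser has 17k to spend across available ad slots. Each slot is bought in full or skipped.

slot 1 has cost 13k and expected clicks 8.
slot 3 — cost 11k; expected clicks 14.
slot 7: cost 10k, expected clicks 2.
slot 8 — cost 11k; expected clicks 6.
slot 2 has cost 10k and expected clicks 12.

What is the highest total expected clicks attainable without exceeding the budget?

14

Take slot 3: cost 11 ≤ 17, expected clicks 14.
No other feasible combination does better.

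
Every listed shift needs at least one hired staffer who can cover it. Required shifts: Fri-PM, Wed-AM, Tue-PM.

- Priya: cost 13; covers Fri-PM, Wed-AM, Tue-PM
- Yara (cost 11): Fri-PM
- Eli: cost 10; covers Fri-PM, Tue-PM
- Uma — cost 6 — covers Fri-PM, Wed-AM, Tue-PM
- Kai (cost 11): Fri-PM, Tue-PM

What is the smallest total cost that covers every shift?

6

This is a weighted set-cover instance.
Uma alone covers Fri-PM, Wed-AM, Tue-PM — every shift.
Total cost: 6.
No cover costs less than 6.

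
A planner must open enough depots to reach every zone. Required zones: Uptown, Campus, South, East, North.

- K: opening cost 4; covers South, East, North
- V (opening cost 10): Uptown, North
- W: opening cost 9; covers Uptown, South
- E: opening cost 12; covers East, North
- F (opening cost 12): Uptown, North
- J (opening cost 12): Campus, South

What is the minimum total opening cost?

25

Choose K, W, and J: together they cover Uptown, Campus, South, East, North — every zone.
Total opening cost: 4 + 9 + 12 = 25.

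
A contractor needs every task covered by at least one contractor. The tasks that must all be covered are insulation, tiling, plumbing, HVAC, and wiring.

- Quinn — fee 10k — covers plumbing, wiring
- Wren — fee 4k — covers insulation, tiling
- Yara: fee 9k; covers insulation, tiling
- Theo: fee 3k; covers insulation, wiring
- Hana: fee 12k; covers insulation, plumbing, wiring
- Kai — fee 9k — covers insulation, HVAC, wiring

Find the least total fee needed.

The greedy cost-per-new-task heuristic would pick Theo, Wren, Kai, and Quinn for 26, but a cheaper cover exists.
Choose Quinn, Wren, and Kai: together they cover insulation, tiling, plumbing, HVAC, wiring — every task.
Total fee: 10 + 4 + 9 = 23.
No cover costs less than 23.

23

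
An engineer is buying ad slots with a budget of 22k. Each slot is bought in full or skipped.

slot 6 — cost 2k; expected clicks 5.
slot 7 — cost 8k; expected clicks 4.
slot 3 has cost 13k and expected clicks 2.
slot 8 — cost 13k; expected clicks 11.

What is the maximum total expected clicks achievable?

16

slot 7 + slot 8: cost 8 + 13 = 21 ≤ 22, expected clicks 4 + 11 = 15.
slot 8: cost 13 ≤ 22, expected clicks 11.
slot 6 + slot 8: cost 2 + 13 = 15 ≤ 22, expected clicks 5 + 11 = 16.
Best is slot 6 and slot 8 with total expected clicks 16.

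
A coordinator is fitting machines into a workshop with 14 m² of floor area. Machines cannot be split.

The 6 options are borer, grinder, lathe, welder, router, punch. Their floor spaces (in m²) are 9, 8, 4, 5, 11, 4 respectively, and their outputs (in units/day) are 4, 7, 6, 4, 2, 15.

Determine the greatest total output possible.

This is an integer program with binary decision variables.
grinder + punch: floor space 8 + 4 = 12 ≤ 14, output 7 + 15 = 22.
lathe + welder + punch: floor space 4 + 5 + 4 = 13 ≤ 14, output 6 + 4 + 15 = 25.
lathe + punch: floor space 4 + 4 = 8 ≤ 14, output 6 + 15 = 21.
Best is lathe, welder, and punch with total output 25.

25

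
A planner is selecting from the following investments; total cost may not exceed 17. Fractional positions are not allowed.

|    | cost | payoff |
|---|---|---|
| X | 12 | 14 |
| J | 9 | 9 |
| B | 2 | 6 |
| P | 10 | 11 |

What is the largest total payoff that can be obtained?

20

B + P: cost 2 + 10 = 12 ≤ 17, payoff 6 + 11 = 17.
J + B: cost 9 + 2 = 11 ≤ 17, payoff 9 + 6 = 15.
X + B: cost 12 + 2 = 14 ≤ 17, payoff 14 + 6 = 20.
Best is X and B with total payoff 20.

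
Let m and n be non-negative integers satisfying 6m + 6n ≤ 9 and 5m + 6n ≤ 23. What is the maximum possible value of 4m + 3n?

Relaxing integrality, the LP optimum is 6.00 at (m,n) = (1.5, 0), which is not an integer point.
(m,n)=(1,0): 6·1+6·0=6≤9, 5·1+6·0=5≤23, objective 4.
(m,n)=(0,1): 6·0+6·1=6≤9, 5·0+6·1=6≤23, objective 3.
(m,n)=(0,0): 6·0+6·0=0≤9, 5·0+6·0=0≤23, objective 0.
No feasible integer point exceeds 4.

4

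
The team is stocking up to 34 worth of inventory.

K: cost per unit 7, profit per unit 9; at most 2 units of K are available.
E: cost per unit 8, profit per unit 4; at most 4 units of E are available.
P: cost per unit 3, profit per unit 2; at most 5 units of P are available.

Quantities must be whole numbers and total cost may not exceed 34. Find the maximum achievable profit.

30

2×K and 5×P: cost 29 ≤ 34, profit 2·9 + 5·2 = 28.
2×K, 1×E, and 4×P: cost 34 ≤ 34, profit 2·9 + 1·4 + 4·2 = 30.
Best is 30.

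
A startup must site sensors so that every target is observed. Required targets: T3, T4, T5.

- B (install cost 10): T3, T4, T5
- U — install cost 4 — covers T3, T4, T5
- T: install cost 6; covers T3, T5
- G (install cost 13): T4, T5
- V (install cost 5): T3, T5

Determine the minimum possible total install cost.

4

This is an integer covering problem.
U alone covers T3, T4, T5 — every target.
Total install cost: 4.
No cover costs less than 4.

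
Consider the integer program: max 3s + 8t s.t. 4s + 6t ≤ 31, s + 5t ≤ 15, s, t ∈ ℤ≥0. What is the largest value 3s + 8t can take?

28

Relaxing integrality, the LP optimum is 30.50 at (s,t) = (4.64, 2.07), which is not an integer point.
(s,t)=(4,2) is feasible, giving 28.
(s,t)=(3,2) is feasible, giving 25.
(s,t)=(5,1) is feasible, giving 23.
(s,t)=(4,1) is feasible, giving 20.
The best lattice point is (4,2), giving 28.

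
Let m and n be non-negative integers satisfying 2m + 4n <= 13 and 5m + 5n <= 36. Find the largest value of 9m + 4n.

54

(m,n)=(6,0): 2·6+4·0=12≤13, 5·6+5·0=30≤36, objective 54.
(m,n)=(5,0): 2·5+4·0=10≤13, 5·5+5·0=25≤36, objective 45.
No feasible integer point exceeds 54.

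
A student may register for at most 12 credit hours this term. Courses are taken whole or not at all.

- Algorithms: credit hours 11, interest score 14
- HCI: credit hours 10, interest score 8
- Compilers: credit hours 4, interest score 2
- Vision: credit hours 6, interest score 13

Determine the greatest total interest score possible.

Algorithms: credit hours 11 ≤ 12, interest score 14.
Vision: credit hours 6 ≤ 12, interest score 13.
Compilers + Vision: credit hours 4 + 6 = 10 ≤ 12, interest score 2 + 13 = 15.
Best is Compilers and Vision with total interest score 15.

15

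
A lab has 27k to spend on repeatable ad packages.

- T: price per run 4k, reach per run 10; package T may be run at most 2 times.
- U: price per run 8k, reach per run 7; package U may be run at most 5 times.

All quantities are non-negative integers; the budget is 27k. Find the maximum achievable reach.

Take 2×T and 2×U: price 24 ≤ 27, reach 2·10 + 2·7 = 34.
T has the best ratio (10/4) and is taken to its limit of 2; remaining capacity is filled optimally with the others.

34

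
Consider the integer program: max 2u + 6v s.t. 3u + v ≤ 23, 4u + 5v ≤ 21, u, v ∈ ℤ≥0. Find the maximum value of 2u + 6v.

24

The continuous relaxation peaks at (0, 4.2) with value 25.20; rounding to a feasible lattice point costs some objective.
(u,v)=(0,4): 3·0+1·4=4≤23, 4·0+5·4=20≤21, objective 24.
(u,v)=(1,3): 3·1+1·3=6≤23, 4·1+5·3=19≤21, objective 20.
(u,v)=(0,3): 3·0+1·3=3≤23, 4·0+5·3=15≤21, objective 18.
Maximum is 24 at (u,v)=(0,4).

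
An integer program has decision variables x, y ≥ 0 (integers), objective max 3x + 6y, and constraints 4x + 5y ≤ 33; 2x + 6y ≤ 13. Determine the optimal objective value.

(x,y)=(6,0) is feasible, giving 18.
(x,y)=(5,0) is feasible, giving 15.
No feasible integer point exceeds 18.

18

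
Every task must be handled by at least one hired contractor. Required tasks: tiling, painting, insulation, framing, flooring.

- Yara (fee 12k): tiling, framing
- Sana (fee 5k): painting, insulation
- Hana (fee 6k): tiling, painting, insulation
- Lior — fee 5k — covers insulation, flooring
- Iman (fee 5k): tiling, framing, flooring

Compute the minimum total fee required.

10

Choose Sana and Iman: together they cover tiling, painting, insulation, framing, flooring — every task.
Total fee: 5 + 5 = 10.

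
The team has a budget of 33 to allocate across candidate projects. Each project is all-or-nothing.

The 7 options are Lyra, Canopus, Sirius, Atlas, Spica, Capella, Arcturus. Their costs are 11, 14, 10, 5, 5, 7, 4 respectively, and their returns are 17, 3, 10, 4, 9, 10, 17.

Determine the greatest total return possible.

57

Allowing fractional choices, the relaxed optimum would be about 59.0, but projects are indivisible.
Lyra + Atlas + Spica + Capella + Arcturus: cost 11 + 5 + 5 + 7 + 4 = 32 ≤ 33, return 17 + 4 + 9 + 10 + 17 = 57.
Lyra + Sirius + Capella + Arcturus: cost 11 + 10 + 7 + 4 = 32 ≤ 33, return 17 + 10 + 10 + 17 = 54.
Best is Lyra, Atlas, Spica, Capella, and Arcturus with total return 57.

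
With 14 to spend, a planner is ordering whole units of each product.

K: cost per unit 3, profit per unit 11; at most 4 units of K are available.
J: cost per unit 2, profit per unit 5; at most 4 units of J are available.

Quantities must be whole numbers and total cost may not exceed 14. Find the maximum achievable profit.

K has the best ratio (11/3); taking only K gives at most 4×11 = 44 (stopped by the cost limit).
Mixing does better — 4×K and 1×J: cost 14 ≤ 14, profit 4·11 + 1·5 = 49.

49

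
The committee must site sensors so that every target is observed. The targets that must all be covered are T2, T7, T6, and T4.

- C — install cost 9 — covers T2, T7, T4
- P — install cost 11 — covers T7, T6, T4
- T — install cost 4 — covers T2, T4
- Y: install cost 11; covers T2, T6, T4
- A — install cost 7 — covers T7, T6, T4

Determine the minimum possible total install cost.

This is a weighted set-cover instance.
Choose T and A: together they cover T2, T7, T6, T4 — every target.
Total install cost: 4 + 7 = 11.

11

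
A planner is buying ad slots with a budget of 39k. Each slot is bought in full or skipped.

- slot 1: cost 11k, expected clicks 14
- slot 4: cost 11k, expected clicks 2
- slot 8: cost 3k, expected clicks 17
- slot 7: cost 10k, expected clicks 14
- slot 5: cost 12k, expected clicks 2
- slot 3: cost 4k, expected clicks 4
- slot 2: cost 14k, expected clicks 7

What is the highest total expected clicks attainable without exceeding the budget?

52

Allowing fractional choices, the relaxed optimum would be about 54.5, but ad slots are indivisible.
slot 1 + slot 4 + slot 8 + slot 7 + slot 3: cost 11 + 11 + 3 + 10 + 4 = 39 ≤ 39, expected clicks 14 + 2 + 17 + 14 + 4 = 51.
slot 1 + slot 8 + slot 7 + slot 2: cost 11 + 3 + 10 + 14 = 38 ≤ 39, expected clicks 14 + 17 + 14 + 7 = 52.
Best is slot 1, slot 8, slot 7, and slot 2 with total expected clicks 52.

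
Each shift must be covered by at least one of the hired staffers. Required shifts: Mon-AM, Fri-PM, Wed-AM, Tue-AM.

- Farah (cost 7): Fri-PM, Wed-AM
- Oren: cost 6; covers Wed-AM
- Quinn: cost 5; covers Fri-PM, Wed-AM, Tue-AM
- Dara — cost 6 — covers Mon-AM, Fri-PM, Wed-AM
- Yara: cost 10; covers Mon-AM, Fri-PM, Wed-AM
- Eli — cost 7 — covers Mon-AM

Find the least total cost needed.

This is a weighted set-cover instance.
Choose Quinn and Dara: together they cover Mon-AM, Fri-PM, Wed-AM, Tue-AM — every shift.
Total cost: 5 + 6 = 11.
No cover costs less than 11.

11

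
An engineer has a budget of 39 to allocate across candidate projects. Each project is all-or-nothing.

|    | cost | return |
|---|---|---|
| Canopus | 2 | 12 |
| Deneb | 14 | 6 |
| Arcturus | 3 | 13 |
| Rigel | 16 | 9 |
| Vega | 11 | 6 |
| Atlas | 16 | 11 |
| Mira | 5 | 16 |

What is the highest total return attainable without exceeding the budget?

This is an integer program with binary decision variables.
Canopus + Arcturus + Vega + Atlas + Mira: cost 2 + 3 + 11 + 16 + 5 = 37 ≤ 39, return 12 + 13 + 6 + 11 + 16 = 58.
Canopus + Deneb + Arcturus + Vega + Mira: cost 2 + 14 + 3 + 11 + 5 = 35 ≤ 39, return 12 + 6 + 13 + 6 + 16 = 53.
Canopus + Arcturus + Rigel + Vega + Mira: cost 2 + 3 + 16 + 11 + 5 = 37 ≤ 39, return 12 + 13 + 9 + 6 + 16 = 56.
Best is Canopus, Arcturus, Vega, Atlas, and Mira with total return 58.

58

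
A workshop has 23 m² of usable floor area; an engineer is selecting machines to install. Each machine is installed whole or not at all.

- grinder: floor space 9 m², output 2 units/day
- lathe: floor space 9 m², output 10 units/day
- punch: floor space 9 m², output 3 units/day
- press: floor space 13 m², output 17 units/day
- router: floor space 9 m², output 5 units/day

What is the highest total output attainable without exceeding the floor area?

Take lathe and press: floor space 9 + 13 = 22 ≤ 23, output 10 + 17 = 27.
No other feasible combination does better.

27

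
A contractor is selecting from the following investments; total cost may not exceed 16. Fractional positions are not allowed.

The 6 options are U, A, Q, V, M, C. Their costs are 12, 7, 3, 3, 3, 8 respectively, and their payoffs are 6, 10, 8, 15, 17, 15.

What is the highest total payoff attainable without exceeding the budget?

50

This is a 0-1 knapsack instance.
Take A, Q, V, and M: cost 7 + 3 + 3 + 3 = 16 ≤ 16, payoff 10 + 8 + 15 + 17 = 50.
No other feasible combination does better.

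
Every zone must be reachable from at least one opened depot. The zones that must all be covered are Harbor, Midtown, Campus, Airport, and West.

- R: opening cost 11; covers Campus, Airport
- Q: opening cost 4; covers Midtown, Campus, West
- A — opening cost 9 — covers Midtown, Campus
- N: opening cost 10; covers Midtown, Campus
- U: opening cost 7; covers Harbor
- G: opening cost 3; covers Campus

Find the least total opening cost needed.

22

Choose R, Q, and U: together they cover Harbor, Midtown, Campus, Airport, West — every zone.
Total opening cost: 11 + 4 + 7 = 22.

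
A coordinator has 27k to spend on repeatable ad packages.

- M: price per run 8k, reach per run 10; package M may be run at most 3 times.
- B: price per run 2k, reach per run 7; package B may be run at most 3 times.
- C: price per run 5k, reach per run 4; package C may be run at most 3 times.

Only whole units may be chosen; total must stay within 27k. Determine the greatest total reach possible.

45

B has the best ratio (7/2); taking only B gives at most 3×7 = 21 (stopped by the supply cap of 3).
Mixing does better — 2×M, 3×B, and 1×C: price 27 ≤ 27, reach 2·10 + 3·7 + 1·4 = 45.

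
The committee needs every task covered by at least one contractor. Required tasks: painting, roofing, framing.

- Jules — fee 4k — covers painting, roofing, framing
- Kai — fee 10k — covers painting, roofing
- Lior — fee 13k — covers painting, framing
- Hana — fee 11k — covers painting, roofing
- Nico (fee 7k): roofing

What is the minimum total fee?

4

Jules alone covers painting, roofing, framing — every task.
Total fee: 4.
No cover costs less than 4.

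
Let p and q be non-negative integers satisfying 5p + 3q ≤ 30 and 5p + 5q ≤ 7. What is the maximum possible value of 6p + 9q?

9

(p,q)=(0,1): 5·0+3·1=3≤30, 5·0+5·1=5≤7, objective 9.
(p,q)=(1,0): 5·1+3·0=5≤30, 5·1+5·0=5≤7, objective 6.
Maximum is 9 at (p,q)=(0,1).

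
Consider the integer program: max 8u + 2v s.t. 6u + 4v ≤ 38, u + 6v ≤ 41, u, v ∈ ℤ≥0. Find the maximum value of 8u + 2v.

(u,v)=(6,0): 6·6+4·0=36≤38, 1·6+6·0=6≤41, objective 48.
(u,v)=(5,1): 6·5+4·1=34≤38, 1·5+6·1=11≤41, objective 42.
(u,v)=(5,0): 6·5+4·0=30≤38, 1·5+6·0=5≤41, objective 40.
Maximum is 48 at (u,v)=(6,0).

48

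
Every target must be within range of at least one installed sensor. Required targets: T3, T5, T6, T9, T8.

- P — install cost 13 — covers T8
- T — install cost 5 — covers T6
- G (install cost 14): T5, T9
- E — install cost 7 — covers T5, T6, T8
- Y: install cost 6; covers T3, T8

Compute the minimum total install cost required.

The greedy cost-per-new-target heuristic would pick E, Y, and G for 27, but a cheaper cover exists.
Choose T, G, and Y: together they cover T3, T5, T6, T9, T8 — every target.
Total install cost: 5 + 14 + 6 = 25.
No cover costs less than 25.

25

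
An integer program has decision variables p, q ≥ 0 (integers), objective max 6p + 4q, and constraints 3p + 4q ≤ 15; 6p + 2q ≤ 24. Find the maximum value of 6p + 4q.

The continuous relaxation peaks at (3.67, 1) with value 26.00; rounding to a feasible lattice point costs some objective.
(p,q)=(4,0): 3·4+4·0=12≤15, 6·4+2·0=24≤24, objective 24.
(p,q)=(3,1): 3·3+4·1=13≤15, 6·3+2·1=20≤24, objective 22.
No feasible integer point exceeds 24.

24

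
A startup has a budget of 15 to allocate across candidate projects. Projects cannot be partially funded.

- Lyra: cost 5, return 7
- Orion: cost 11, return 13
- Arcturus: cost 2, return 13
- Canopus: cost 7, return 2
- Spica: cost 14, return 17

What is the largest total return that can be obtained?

26

This is a 0-1 knapsack instance.
Allowing fractional choices, the relaxed optimum would be about 29.7, but projects are indivisible.
Lyra + Arcturus + Canopus: cost 5 + 2 + 7 = 14 ≤ 15, return 7 + 13 + 2 = 22.
Lyra + Arcturus: cost 5 + 2 = 7 ≤ 15, return 7 + 13 = 20.
Orion + Arcturus: cost 11 + 2 = 13 ≤ 15, return 13 + 13 = 26.
Best is Orion and Arcturus with total return 26.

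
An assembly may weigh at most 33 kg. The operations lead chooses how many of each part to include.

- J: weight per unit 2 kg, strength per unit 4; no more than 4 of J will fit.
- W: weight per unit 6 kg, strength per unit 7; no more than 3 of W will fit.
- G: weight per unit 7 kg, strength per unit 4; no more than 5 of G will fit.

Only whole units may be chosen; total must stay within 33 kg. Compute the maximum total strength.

41

This is a bounded integer knapsack.
3×J, 3×W, and 1×G: weight 31 ≤ 33, strength 3·4 + 3·7 + 1·4 = 37.
4×J, 3×W, and 1×G: weight 33 ≤ 33, strength 4·4 + 3·7 + 1·4 = 41.
Best is 41.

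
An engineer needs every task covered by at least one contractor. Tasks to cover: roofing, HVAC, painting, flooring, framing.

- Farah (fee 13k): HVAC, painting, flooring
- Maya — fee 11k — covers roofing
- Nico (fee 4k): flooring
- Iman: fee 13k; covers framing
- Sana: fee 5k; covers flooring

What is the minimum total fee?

37

Choose Farah, Maya, and Iman: together they cover roofing, HVAC, painting, flooring, framing — every task.
Total fee: 13 + 11 + 13 = 37.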